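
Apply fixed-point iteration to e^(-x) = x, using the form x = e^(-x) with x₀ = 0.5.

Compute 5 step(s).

Equation: e^(-x) = x
Fixed-point form: x = e^(-x)
x₀ = 0.5

x_1 = g(0.500000) = 0.606531
x_2 = g(0.606531) = 0.545239
x_3 = g(0.545239) = 0.579703
x_4 = g(0.579703) = 0.560065
x_5 = g(0.560065) = 0.571172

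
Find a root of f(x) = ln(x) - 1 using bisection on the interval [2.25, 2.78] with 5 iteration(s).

f(x) = ln(x) - 1
Initial interval: [2.25, 2.78]

Iteration 1:
  c_1 = (2.250000 + 2.780000)/2 = 2.515000
  f(c_1) = f(2.515000) = -0.077727
  f(a) × f(c) ≥ 0, new interval: [2.515000, 2.780000]
Iteration 2:
  c_2 = (2.515000 + 2.780000)/2 = 2.647500
  f(c_2) = f(2.647500) = -0.026384
  f(a) × f(c) ≥ 0, new interval: [2.647500, 2.780000]
Iteration 3:
  c_3 = (2.647500 + 2.780000)/2 = 2.713750
  f(c_3) = f(2.713750) = -0.001669
  f(a) × f(c) ≥ 0, new interval: [2.713750, 2.780000]
Iteration 4:
  c_4 = (2.713750 + 2.780000)/2 = 2.746875
  f(c_4) = f(2.746875) = 0.010464
  f(a) × f(c) < 0, new interval: [2.713750, 2.746875]
Iteration 5:
  c_5 = (2.713750 + 2.746875)/2 = 2.730313
  f(c_5) = f(2.730313) = 0.004416
  f(a) × f(c) < 0, new interval: [2.713750, 2.730313]

After 5 iteration(s), the approximation is c_5 = 2.730313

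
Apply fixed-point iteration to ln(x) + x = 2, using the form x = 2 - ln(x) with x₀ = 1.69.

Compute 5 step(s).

Equation: ln(x) + x = 2
Fixed-point form: x = 2 - ln(x)
x₀ = 1.69

x_1 = g(1.690000) = 1.475271
x_2 = g(1.475271) = 1.611158
x_3 = g(1.611158) = 1.523047
x_4 = g(1.523047) = 1.579287
x_5 = g(1.579287) = 1.543026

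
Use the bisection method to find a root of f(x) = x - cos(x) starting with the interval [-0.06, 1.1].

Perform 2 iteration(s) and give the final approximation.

f(x) = x - cos(x)
Initial interval: [-0.06, 1.1]

Iteration 1:
  c_1 = (-0.060000 + 1.100000)/2 = 0.520000
  f(c_1) = f(0.520000) = -0.347819
  f(a) × f(c) ≥ 0, new interval: [0.520000, 1.100000]
Iteration 2:
  c_2 = (0.520000 + 1.100000)/2 = 0.810000
  f(c_2) = f(0.810000) = 0.120502
  f(a) × f(c) < 0, new interval: [0.520000, 0.810000]

After 2 iteration(s), the approximation is c_2 = 0.810000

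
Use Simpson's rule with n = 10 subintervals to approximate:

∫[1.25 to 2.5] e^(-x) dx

f(x) = e^(-x)
a = 1.25, b = 2.5, n = 10
h = (b - a)/n = 0.125000

Simpson's rule: (h/3)[f(x₀) + 4f(x₁) + 2f(x₂) + ... + f(xₙ)]

x_0 = 1.2500, f(x_0) = 0.286505, coefficient = 1
x_1 = 1.3750, f(x_1) = 0.252840, coefficient = 4
x_2 = 1.5000, f(x_2) = 0.223130, coefficient = 2
x_3 = 1.6250, f(x_3) = 0.196912, coefficient = 4
x_4 = 1.7500, f(x_4) = 0.173774, coefficient = 2
x_5 = 1.8750, f(x_5) = 0.153355, coefficient = 4
x_6 = 2.0000, f(x_6) = 0.135335, coefficient = 2
x_7 = 2.1250, f(x_7) = 0.119433, coefficient = 4
x_8 = 2.2500, f(x_8) = 0.105399, coefficient = 2
x_9 = 2.3750, f(x_9) = 0.093014, coefficient = 4
x_10 = 2.5000, f(x_10) = 0.082085, coefficient = 1

I ≈ (0.125000/3) × 4.906082 = 0.204420
Exact value: 0.204420
Error: 0.000000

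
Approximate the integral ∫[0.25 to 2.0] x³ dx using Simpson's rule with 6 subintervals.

f(x) = x³
a = 0.25, b = 2.0, n = 6
h = (b - a)/n = 0.291667

Simpson's rule: (h/3)[f(x₀) + 4f(x₁) + 2f(x₂) + ... + f(xₙ)]

x_0 = 0.2500, f(x_0) = 0.015625, coefficient = 1
x_1 = 0.5417, f(x_1) = 0.158927, coefficient = 4
x_2 = 0.8333, f(x_2) = 0.578704, coefficient = 2
x_3 = 1.1250, f(x_3) = 1.423828, coefficient = 4
x_4 = 1.4167, f(x_4) = 2.843171, coefficient = 2
x_5 = 1.7083, f(x_5) = 4.985605, coefficient = 4
x_6 = 2.0000, f(x_6) = 8.000000, coefficient = 1

I ≈ (0.291667/3) × 41.132813 = 3.999023
Exact value: 3.999023
Error: 0.000000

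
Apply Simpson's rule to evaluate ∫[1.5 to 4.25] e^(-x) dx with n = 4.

f(x) = e^(-x)
a = 1.5, b = 4.25, n = 4
h = (b - a)/n = 0.687500

Simpson's rule: (h/3)[f(x₀) + 4f(x₁) + 2f(x₂) + ... + f(xₙ)]

x_0 = 1.5000, f(x_0) = 0.223130, coefficient = 1
x_1 = 2.1875, f(x_1) = 0.112197, coefficient = 4
x_2 = 2.8750, f(x_2) = 0.056416, coefficient = 2
x_3 = 3.5625, f(x_3) = 0.028368, coefficient = 4
x_4 = 4.2500, f(x_4) = 0.014264, coefficient = 1

I ≈ (0.687500/3) × 0.912486 = 0.209111
Exact value: 0.208866
Error: 0.000245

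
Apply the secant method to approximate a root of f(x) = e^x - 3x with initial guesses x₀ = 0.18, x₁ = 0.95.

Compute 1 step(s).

f(x) = e^x - 3x
x₀ = 0.18, x₁ = 0.95

Secant formula: x_{n+1} = x_n - f(x_n)(x_n - x_{n-1})/(f(x_n) - f(x_{n-1}))

Iteration 1:
  f(0.180000) = 0.657217
  f(0.950000) = -0.264290
  x_2 = 0.950000 - (-0.264290)×(0.950000 - 0.180000)/(-0.264290 - 0.657217)
       = 0.729162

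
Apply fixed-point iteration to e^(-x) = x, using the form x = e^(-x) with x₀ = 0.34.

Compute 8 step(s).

Equation: e^(-x) = x
Fixed-point form: x = e^(-x)
x₀ = 0.34

x_1 = g(0.340000) = 0.711770
x_2 = g(0.711770) = 0.490775
x_3 = g(0.490775) = 0.612152
x_4 = g(0.612152) = 0.542183
x_5 = g(0.542183) = 0.581478
x_6 = g(0.581478) = 0.559072
x_7 = g(0.559072) = 0.571740
x_8 = g(0.571740) = 0.564543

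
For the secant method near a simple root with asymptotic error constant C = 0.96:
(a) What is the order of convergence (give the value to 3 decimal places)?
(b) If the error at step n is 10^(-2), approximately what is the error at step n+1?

(a) Secant method has superlinear convergence with order φ = (1+√5)/2 ≈ 1.618.
    This means |e_{n+1}| ≈ C|e_n|^1.618.

(b) With |e_n| = 10^(-2) and C = 0.96:
    |e_{n+1}| ≈ 0.96 × (10^(-2))^1.618 = 0.96 × 10^(-3.24)

(a) ≈ 1.618 (golden ratio); (b) |e_{n+1}| ≈ 5.574e-04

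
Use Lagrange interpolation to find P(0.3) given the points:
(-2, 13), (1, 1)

Lagrange interpolation formula:
P(x) = Σ yᵢ × Lᵢ(x)
where Lᵢ(x) = Π_{j≠i} (x - xⱼ)/(xᵢ - xⱼ)

L_0(0.3) = (0.3 - 1)/(-2 - 1) = 0.233333
L_1(0.3) = (0.3 - (-2))/(1 - (-2)) = 0.766667

P(0.3) = 13×L_0(0.3) + 1×L_1(0.3)
P(0.3) = 3.800000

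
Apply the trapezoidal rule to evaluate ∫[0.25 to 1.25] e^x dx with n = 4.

f(x) = e^x
a = 0.25, b = 1.25, n = 4
h = (b - a)/n = 0.250000

Trapezoidal rule: (h/2)[f(x₀) + 2f(x₁) + 2f(x₂) + ... + f(xₙ)]

x_0 = 0.2500, f(x_0) = 1.284025, coefficient = 1
x_1 = 0.5000, f(x_1) = 1.648721, coefficient = 2
x_2 = 0.7500, f(x_2) = 2.117000, coefficient = 2
x_3 = 1.0000, f(x_3) = 2.718282, coefficient = 2
x_4 = 1.2500, f(x_4) = 3.490343, coefficient = 1

I ≈ (0.250000/2) × 17.742375 = 2.217797
Exact value: 2.206318
Error: 0.011479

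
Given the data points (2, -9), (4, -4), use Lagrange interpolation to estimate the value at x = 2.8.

Lagrange interpolation formula:
P(x) = Σ yᵢ × Lᵢ(x)
where Lᵢ(x) = Π_{j≠i} (x - xⱼ)/(xᵢ - xⱼ)

L_0(2.8) = (2.8 - 4)/(2 - 4) = 0.600000
L_1(2.8) = (2.8 - 2)/(4 - 2) = 0.400000

P(2.8) = (-9)×L_0(2.8) + (-4)×L_1(2.8)
P(2.8) = -7.000000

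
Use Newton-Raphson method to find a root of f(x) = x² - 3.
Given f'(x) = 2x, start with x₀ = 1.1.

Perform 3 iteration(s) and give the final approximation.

f(x) = x² - 3
f'(x) = 2x
x₀ = 1.1

Newton-Raphson formula: x_{n+1} = x_n - f(x_n)/f'(x_n)

Iteration 1:
  f(1.100000) = -1.790000
  f'(1.100000) = 2.200000
  x_1 = 1.100000 - (-1.790000)/2.200000 = 1.913636
Iteration 2:
  f(1.913636) = 0.662004
  f'(1.913636) = 3.827273
  x_2 = 1.913636 - 0.662004/3.827273 = 1.740666
Iteration 3:
  f(1.740666) = 0.029919
  f'(1.740666) = 3.481332
  x_3 = 1.740666 - 0.029919/3.481332 = 1.732072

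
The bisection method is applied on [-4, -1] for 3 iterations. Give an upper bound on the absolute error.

Bisection error bound: |error| ≤ (b-a)/2^n
|error| ≤ (-1 - (-4))/2^3 = 3/2^3
|error| ≤ 0.3750000000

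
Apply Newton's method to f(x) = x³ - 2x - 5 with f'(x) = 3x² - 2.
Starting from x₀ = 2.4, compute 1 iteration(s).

f(x) = x³ - 2x - 5
f'(x) = 3x² - 2
x₀ = 2.4

Newton-Raphson formula: x_{n+1} = x_n - f(x_n)/f'(x_n)

Iteration 1:
  f(2.400000) = 4.024000
  f'(2.400000) = 15.280000
  x_1 = 2.400000 - 4.024000/15.280000 = 2.136649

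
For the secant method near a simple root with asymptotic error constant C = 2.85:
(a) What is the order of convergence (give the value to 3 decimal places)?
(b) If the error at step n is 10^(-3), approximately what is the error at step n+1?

(a) Secant method has superlinear convergence with order φ = (1+√5)/2 ≈ 1.618.
    This means |e_{n+1}| ≈ C|e_n|^1.618.

(b) With |e_n| = 10^(-3) and C = 2.85:
    |e_{n+1}| ≈ 2.85 × (10^(-3))^1.618 = 2.85 × 10^(-4.85)

(a) ≈ 1.618 (golden ratio); (b) |e_{n+1}| ≈ 3.988e-05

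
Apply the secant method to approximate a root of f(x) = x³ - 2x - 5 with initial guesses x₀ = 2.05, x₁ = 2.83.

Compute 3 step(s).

f(x) = x³ - 2x - 5
x₀ = 2.05, x₁ = 2.83

Secant formula: x_{n+1} = x_n - f(x_n)(x_n - x_{n-1})/(f(x_n) - f(x_{n-1}))

Iteration 1:
  f(2.050000) = -0.484875
  f(2.830000) = 12.005187
  x_2 = 2.830000 - 12.005187×(2.830000 - 2.050000)/(12.005187 - (-0.484875))
       = 2.080280
Iteration 2:
  f(2.830000) = 12.005187
  f(2.080280) = -0.158010
  x_3 = 2.080280 - (-0.158010)×(2.080280 - 2.830000)/(-0.158010 - 12.005187)
       = 2.090020
Iteration 3:
  f(2.080280) = -0.158010
  f(2.090020) = -0.050451
  x_4 = 2.090020 - (-0.050451)×(2.090020 - 2.080280)/(-0.050451 - (-0.158010))
       = 2.094588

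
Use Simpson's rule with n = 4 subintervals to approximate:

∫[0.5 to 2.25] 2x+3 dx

f(x) = 2x+3
a = 0.5, b = 2.25, n = 4
h = (b - a)/n = 0.437500

Simpson's rule: (h/3)[f(x₀) + 4f(x₁) + 2f(x₂) + ... + f(xₙ)]

x_0 = 0.5000, f(x_0) = 4.000000, coefficient = 1
x_1 = 0.9375, f(x_1) = 4.875000, coefficient = 4
x_2 = 1.3750, f(x_2) = 5.750000, coefficient = 2
x_3 = 1.8125, f(x_3) = 6.625000, coefficient = 4
x_4 = 2.2500, f(x_4) = 7.500000, coefficient = 1

I ≈ (0.437500/3) × 69.000000 = 10.062500
Exact value: 10.062500
Error: 0.000000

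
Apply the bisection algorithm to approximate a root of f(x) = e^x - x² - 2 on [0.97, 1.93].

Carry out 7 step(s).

f(x) = e^x - x² - 2
Initial interval: [0.97, 1.93]

Iteration 1:
  c_1 = (0.970000 + 1.930000)/2 = 1.450000
  f(c_1) = f(1.450000) = 0.160615
  f(a) × f(c) < 0, new interval: [0.970000, 1.450000]
Iteration 2:
  c_2 = (0.970000 + 1.450000)/2 = 1.210000
  f(c_2) = f(1.210000) = -0.110615
  f(a) × f(c) ≥ 0, new interval: [1.210000, 1.450000]
Iteration 3:
  c_3 = (1.210000 + 1.450000)/2 = 1.330000
  f(c_3) = f(1.330000) = 0.012143
  f(a) × f(c) < 0, new interval: [1.210000, 1.330000]
Iteration 4:
  c_4 = (1.210000 + 1.330000)/2 = 1.270000
  f(c_4) = f(1.270000) = -0.052047
  f(a) × f(c) ≥ 0, new interval: [1.270000, 1.330000]
Iteration 5:
  c_5 = (1.270000 + 1.330000)/2 = 1.300000
  f(c_5) = f(1.300000) = -0.020703
  f(a) × f(c) ≥ 0, new interval: [1.300000, 1.330000]
Iteration 6:
  c_6 = (1.300000 + 1.330000)/2 = 1.315000
  f(c_6) = f(1.315000) = -0.004474
  f(a) × f(c) ≥ 0, new interval: [1.315000, 1.330000]
Iteration 7:
  c_7 = (1.315000 + 1.330000)/2 = 1.322500
  f(c_7) = f(1.322500) = 0.003785
  f(a) × f(c) < 0, new interval: [1.315000, 1.322500]

After 7 iteration(s), the approximation is c_7 = 1.322500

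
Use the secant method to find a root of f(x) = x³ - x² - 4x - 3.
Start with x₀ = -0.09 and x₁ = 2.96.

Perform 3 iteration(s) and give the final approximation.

f(x) = x³ - x² - 4x - 3
x₀ = -0.09, x₁ = 2.96

Secant formula: x_{n+1} = x_n - f(x_n)(x_n - x_{n-1})/(f(x_n) - f(x_{n-1}))

Iteration 1:
  f(-0.090000) = -2.648829
  f(2.960000) = 2.332736
  x_2 = 2.960000 - 2.332736×(2.960000 - (-0.090000))/(2.332736 - (-2.648829))
       = 1.531765
Iteration 2:
  f(2.960000) = 2.332736
  f(1.531765) = -7.879378
  x_3 = 1.531765 - (-7.879378)×(1.531765 - 2.960000)/(-7.879378 - 2.332736)
       = 2.633751
Iteration 3:
  f(1.531765) = -7.879378
  f(2.633751) = -2.202258
  x_4 = 2.633751 - (-2.202258)×(2.633751 - 1.531765)/(-2.202258 - (-7.879378))
       = 3.061231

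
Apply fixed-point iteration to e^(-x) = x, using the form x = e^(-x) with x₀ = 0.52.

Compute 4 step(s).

Equation: e^(-x) = x
Fixed-point form: x = e^(-x)
x₀ = 0.52

x_1 = g(0.520000) = 0.594521
x_2 = g(0.594521) = 0.551827
x_3 = g(0.551827) = 0.575897
x_4 = g(0.575897) = 0.562201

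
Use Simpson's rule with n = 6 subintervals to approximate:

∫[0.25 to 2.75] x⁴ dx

f(x) = x⁴
a = 0.25, b = 2.75, n = 6
h = (b - a)/n = 0.416667

Simpson's rule: (h/3)[f(x₀) + 4f(x₁) + 2f(x₂) + ... + f(xₙ)]

x_0 = 0.2500, f(x_0) = 0.003906, coefficient = 1
x_1 = 0.6667, f(x_1) = 0.197531, coefficient = 4
x_2 = 1.0833, f(x_2) = 1.377363, coefficient = 2
x_3 = 1.5000, f(x_3) = 5.062500, coefficient = 4
x_4 = 1.9167, f(x_4) = 13.495419, coefficient = 2
x_5 = 2.3333, f(x_5) = 29.641975, coefficient = 4
x_6 = 2.7500, f(x_6) = 57.191406, coefficient = 1

I ≈ (0.416667/3) × 226.548900 = 31.465125
Exact value: 31.455078
Error: 0.010047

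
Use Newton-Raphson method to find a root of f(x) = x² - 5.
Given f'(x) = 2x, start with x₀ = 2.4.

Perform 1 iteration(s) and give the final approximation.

f(x) = x² - 5
f'(x) = 2x
x₀ = 2.4

Newton-Raphson formula: x_{n+1} = x_n - f(x_n)/f'(x_n)

Iteration 1:
  f(2.400000) = 0.760000
  f'(2.400000) = 4.800000
  x_1 = 2.400000 - 0.760000/4.800000 = 2.241667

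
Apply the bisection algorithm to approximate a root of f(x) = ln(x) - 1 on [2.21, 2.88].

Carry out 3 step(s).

f(x) = ln(x) - 1
Initial interval: [2.21, 2.88]

Iteration 1:
  c_1 = (2.210000 + 2.880000)/2 = 2.545000
  f(c_1) = f(2.545000) = -0.065869
  f(a) × f(c) ≥ 0, new interval: [2.545000, 2.880000]
Iteration 2:
  c_2 = (2.545000 + 2.880000)/2 = 2.712500
  f(c_2) = f(2.712500) = -0.002129
  f(a) × f(c) ≥ 0, new interval: [2.712500, 2.880000]
Iteration 3:
  c_3 = (2.712500 + 2.880000)/2 = 2.796250
  f(c_3) = f(2.796250) = 0.028279
  f(a) × f(c) < 0, new interval: [2.712500, 2.796250]

After 3 iteration(s), the approximation is c_3 = 2.796250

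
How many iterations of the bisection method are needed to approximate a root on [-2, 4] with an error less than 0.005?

We need (b-a)/2^n ≤ 0.005
(4 - (-2))/2^n ≤ 0.005
6/2^n ≤ 0.005
2^n ≥ 1200
n ≥ log₂(1200) = 10.23
n ≥ 11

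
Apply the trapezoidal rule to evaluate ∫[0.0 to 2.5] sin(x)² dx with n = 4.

f(x) = sin(x)²
a = 0.0, b = 2.5, n = 4
h = (b - a)/n = 0.625000

Trapezoidal rule: (h/2)[f(x₀) + 2f(x₁) + 2f(x₂) + ... + f(xₙ)]

x_0 = 0.0000, f(x_0) = 0.000000, coefficient = 1
x_1 = 0.6250, f(x_1) = 0.342339, coefficient = 2
x_2 = 1.2500, f(x_2) = 0.900572, coefficient = 2
x_3 = 1.8750, f(x_3) = 0.910280, coefficient = 2
x_4 = 2.5000, f(x_4) = 0.358169, coefficient = 1

I ≈ (0.625000/2) × 4.664550 = 1.457672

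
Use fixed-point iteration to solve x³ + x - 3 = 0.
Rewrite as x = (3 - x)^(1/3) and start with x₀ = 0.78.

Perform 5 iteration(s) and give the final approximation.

Equation: x³ + x - 3 = 0
Fixed-point form: x = (3 - x)^(1/3)
x₀ = 0.78

x_1 = g(0.780000) = 1.304521
x_2 = g(1.304521) = 1.192424
x_3 = g(1.192424) = 1.218145
x_4 = g(1.218145) = 1.212339
x_5 = g(1.212339) = 1.213654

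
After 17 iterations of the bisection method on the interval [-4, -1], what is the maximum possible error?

Bisection error bound: |error| ≤ (b-a)/2^n
|error| ≤ (-1 - (-4))/2^17 = 3/2^17
|error| ≤ 0.0000228882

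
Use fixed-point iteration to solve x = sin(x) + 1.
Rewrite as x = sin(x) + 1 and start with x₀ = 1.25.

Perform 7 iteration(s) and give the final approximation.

Equation: x = sin(x) + 1
Fixed-point form: x = sin(x) + 1
x₀ = 1.25

x_1 = g(1.250000) = 1.948985
x_2 = g(1.948985) = 1.929335
x_3 = g(1.929335) = 1.936411
x_4 = g(1.936411) = 1.933904
x_5 = g(1.933904) = 1.934797
x_6 = g(1.934797) = 1.934480
x_7 = g(1.934480) = 1.934593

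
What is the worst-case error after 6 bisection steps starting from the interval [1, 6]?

Bisection error bound: |error| ≤ (b-a)/2^n
|error| ≤ (6 - 1)/2^6 = 5/2^6
|error| ≤ 0.0781250000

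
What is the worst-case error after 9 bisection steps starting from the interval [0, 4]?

Bisection error bound: |error| ≤ (b-a)/2^n
|error| ≤ (4 - 0)/2^9 = 4/2^9
|error| ≤ 0.0078125000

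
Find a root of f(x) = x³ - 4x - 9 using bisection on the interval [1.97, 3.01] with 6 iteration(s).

f(x) = x³ - 4x - 9
Initial interval: [1.97, 3.01]

Iteration 1:
  c_1 = (1.970000 + 3.010000)/2 = 2.490000
  f(c_1) = f(2.490000) = -3.521751
  f(a) × f(c) ≥ 0, new interval: [2.490000, 3.010000]
Iteration 2:
  c_2 = (2.490000 + 3.010000)/2 = 2.750000
  f(c_2) = f(2.750000) = 0.796875
  f(a) × f(c) < 0, new interval: [2.490000, 2.750000]
Iteration 3:
  c_3 = (2.490000 + 2.750000)/2 = 2.620000
  f(c_3) = f(2.620000) = -1.495272
  f(a) × f(c) ≥ 0, new interval: [2.620000, 2.750000]
Iteration 4:
  c_4 = (2.620000 + 2.750000)/2 = 2.685000
  f(c_4) = f(2.685000) = -0.383231
  f(a) × f(c) ≥ 0, new interval: [2.685000, 2.750000]
Iteration 5:
  c_5 = (2.685000 + 2.750000)/2 = 2.717500
  f(c_5) = f(2.717500) = 0.198211
  f(a) × f(c) < 0, new interval: [2.685000, 2.717500]
Iteration 6:
  c_6 = (2.685000 + 2.717500)/2 = 2.701250
  f(c_6) = f(2.701250) = -0.094650
  f(a) × f(c) ≥ 0, new interval: [2.701250, 2.717500]

After 6 iteration(s), the approximation is c_6 = 2.701250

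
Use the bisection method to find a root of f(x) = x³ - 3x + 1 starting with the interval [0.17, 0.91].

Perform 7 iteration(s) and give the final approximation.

f(x) = x³ - 3x + 1
Initial interval: [0.17, 0.91]

Iteration 1:
  c_1 = (0.170000 + 0.910000)/2 = 0.540000
  f(c_1) = f(0.540000) = -0.462536
  f(a) × f(c) < 0, new interval: [0.170000, 0.540000]
Iteration 2:
  c_2 = (0.170000 + 0.540000)/2 = 0.355000
  f(c_2) = f(0.355000) = -0.020261
  f(a) × f(c) < 0, new interval: [0.170000, 0.355000]
Iteration 3:
  c_3 = (0.170000 + 0.355000)/2 = 0.262500
  f(c_3) = f(0.262500) = 0.230588
  f(a) × f(c) ≥ 0, new interval: [0.262500, 0.355000]
Iteration 4:
  c_4 = (0.262500 + 0.355000)/2 = 0.308750
  f(c_4) = f(0.308750) = 0.103182
  f(a) × f(c) ≥ 0, new interval: [0.308750, 0.355000]
Iteration 5:
  c_5 = (0.308750 + 0.355000)/2 = 0.331875
  f(c_5) = f(0.331875) = 0.040928
  f(a) × f(c) ≥ 0, new interval: [0.331875, 0.355000]
Iteration 6:
  c_6 = (0.331875 + 0.355000)/2 = 0.343438
  f(c_6) = f(0.343438) = 0.010196
  f(a) × f(c) ≥ 0, new interval: [0.343438, 0.355000]
Iteration 7:
  c_7 = (0.343438 + 0.355000)/2 = 0.349219
  f(c_7) = f(0.349219) = -0.005068
  f(a) × f(c) < 0, new interval: [0.343438, 0.349219]

After 7 iteration(s), the approximation is c_7 = 0.349219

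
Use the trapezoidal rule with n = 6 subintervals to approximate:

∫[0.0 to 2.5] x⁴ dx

f(x) = x⁴
a = 0.0, b = 2.5, n = 6
h = (b - a)/n = 0.416667

Trapezoidal rule: (h/2)[f(x₀) + 2f(x₁) + 2f(x₂) + ... + f(xₙ)]

x_0 = 0.0000, f(x_0) = 0.000000, coefficient = 1
x_1 = 0.4167, f(x_1) = 0.030141, coefficient = 2
x_2 = 0.8333, f(x_2) = 0.482253, coefficient = 2
x_3 = 1.2500, f(x_3) = 2.441406, coefficient = 2
x_4 = 1.6667, f(x_4) = 7.716049, coefficient = 2
x_5 = 2.0833, f(x_5) = 18.838011, coefficient = 2
x_6 = 2.5000, f(x_6) = 39.062500, coefficient = 1

I ≈ (0.416667/2) × 98.078221 = 20.432963
Exact value: 19.531250
Error: 0.901713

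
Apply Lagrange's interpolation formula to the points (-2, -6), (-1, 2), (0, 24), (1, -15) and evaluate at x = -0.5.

Lagrange interpolation formula:
P(x) = Σ yᵢ × Lᵢ(x)
where Lᵢ(x) = Π_{j≠i} (x - xⱼ)/(xᵢ - xⱼ)

L_0(-0.5) = (-0.5 - (-1))/(-2 - (-1)) × (-0.5 - 0)/(-2 - 0) × (-0.5 - 1)/(-2 - 1) = -0.062500
L_1(-0.5) = (-0.5 - (-2))/(-1 - (-2)) × (-0.5 - 0)/(-1 - 0) × (-0.5 - 1)/(-1 - 1) = 0.562500
L_2(-0.5) = (-0.5 - (-2))/(0 - (-2)) × (-0.5 - (-1))/(0 - (-1)) × (-0.5 - 1)/(0 - 1) = 0.562500
L_3(-0.5) = (-0.5 - (-2))/(1 - (-2)) × (-0.5 - (-1))/(1 - (-1)) × (-0.5 - 0)/(1 - 0) = -0.062500

P(-0.5) = (-6)×L_0(-0.5) + 2×L_1(-0.5) + 24×L_2(-0.5) + (-15)×L_3(-0.5)
P(-0.5) = 15.937500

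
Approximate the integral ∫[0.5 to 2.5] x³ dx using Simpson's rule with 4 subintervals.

f(x) = x³
a = 0.5, b = 2.5, n = 4
h = (b - a)/n = 0.500000

Simpson's rule: (h/3)[f(x₀) + 4f(x₁) + 2f(x₂) + ... + f(xₙ)]

x_0 = 0.5000, f(x_0) = 0.125000, coefficient = 1
x_1 = 1.0000, f(x_1) = 1.000000, coefficient = 4
x_2 = 1.5000, f(x_2) = 3.375000, coefficient = 2
x_3 = 2.0000, f(x_3) = 8.000000, coefficient = 4
x_4 = 2.5000, f(x_4) = 15.625000, coefficient = 1

I ≈ (0.500000/3) × 58.500000 = 9.750000
Exact value: 9.750000
Error: 0.000000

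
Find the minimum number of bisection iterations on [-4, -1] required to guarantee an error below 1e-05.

We need (b-a)/2^n ≤ 1e-05
(-1 - (-4))/2^n ≤ 1e-05
3/2^n ≤ 1e-05
2^n ≥ 300000
n ≥ log₂(300000) = 18.19
n ≥ 19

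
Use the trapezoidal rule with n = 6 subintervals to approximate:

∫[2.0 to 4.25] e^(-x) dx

f(x) = e^(-x)
a = 2.0, b = 4.25, n = 6
h = (b - a)/n = 0.375000

Trapezoidal rule: (h/2)[f(x₀) + 2f(x₁) + 2f(x₂) + ... + f(xₙ)]

x_0 = 2.0000, f(x_0) = 0.135335, coefficient = 1
x_1 = 2.3750, f(x_1) = 0.093014, coefficient = 2
x_2 = 2.7500, f(x_2) = 0.063928, coefficient = 2
x_3 = 3.1250, f(x_3) = 0.043937, coefficient = 2
x_4 = 3.5000, f(x_4) = 0.030197, coefficient = 2
x_5 = 3.8750, f(x_5) = 0.020754, coefficient = 2
x_6 = 4.2500, f(x_6) = 0.014264, coefficient = 1

I ≈ (0.375000/2) × 0.653262 = 0.122487
Exact value: 0.121071
Error: 0.001415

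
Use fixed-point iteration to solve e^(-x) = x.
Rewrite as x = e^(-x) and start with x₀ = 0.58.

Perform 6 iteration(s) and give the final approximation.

Equation: e^(-x) = x
Fixed-point form: x = e^(-x)
x₀ = 0.58

x_1 = g(0.580000) = 0.559898
x_2 = g(0.559898) = 0.571267
x_3 = g(0.571267) = 0.564809
x_4 = g(0.564809) = 0.568469
x_5 = g(0.568469) = 0.566392
x_6 = g(0.566392) = 0.567569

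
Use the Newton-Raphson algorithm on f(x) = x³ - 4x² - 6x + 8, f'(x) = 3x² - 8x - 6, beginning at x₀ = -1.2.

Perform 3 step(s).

f(x) = x³ - 4x² - 6x + 8
f'(x) = 3x² - 8x - 6
x₀ = -1.2

Newton-Raphson formula: x_{n+1} = x_n - f(x_n)/f'(x_n)

Iteration 1:
  f(-1.200000) = 7.712000
  f'(-1.200000) = 7.920000
  x_1 = -1.200000 - 7.712000/7.920000 = -2.173737
Iteration 2:
  f(-2.173737) = -8.129313
  f'(-2.173737) = 25.565301
  x_2 = -2.173737 - (-8.129313)/25.565301 = -1.855755
Iteration 3:
  f(-1.855755) = -1.031677
  f'(-1.855755) = 19.177521
  x_3 = -1.855755 - (-1.031677)/19.177521 = -1.801959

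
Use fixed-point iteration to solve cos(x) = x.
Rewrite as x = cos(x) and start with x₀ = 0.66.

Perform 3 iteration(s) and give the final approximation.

Equation: cos(x) = x
Fixed-point form: x = cos(x)
x₀ = 0.66

x_1 = g(0.660000) = 0.789992
x_2 = g(0.789992) = 0.703851
x_3 = g(0.703851) = 0.762356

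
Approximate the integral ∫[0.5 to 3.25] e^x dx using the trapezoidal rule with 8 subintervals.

f(x) = e^x
a = 0.5, b = 3.25, n = 8
h = (b - a)/n = 0.343750

Trapezoidal rule: (h/2)[f(x₀) + 2f(x₁) + 2f(x₂) + ... + f(xₙ)]

x_0 = 0.5000, f(x_0) = 1.648721, coefficient = 1
x_1 = 0.8438, f(x_1) = 2.325070, coefficient = 2
x_2 = 1.1875, f(x_2) = 3.278874, coefficient = 2
x_3 = 1.5312, f(x_3) = 4.623953, coefficient = 2
x_4 = 1.8750, f(x_4) = 6.520819, coefficient = 2
x_5 = 2.2188, f(x_5) = 9.195829, coefficient = 2
x_6 = 2.5625, f(x_6) = 12.968197, coefficient = 2
x_7 = 2.9062, f(x_7) = 18.288089, coefficient = 2
x_8 = 3.2500, f(x_8) = 25.790340, coefficient = 1

I ≈ (0.343750/2) × 141.840724 = 24.378874
Exact value: 24.141619
Error: 0.237256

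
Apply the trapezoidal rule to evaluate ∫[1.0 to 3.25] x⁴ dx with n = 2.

f(x) = x⁴
a = 1.0, b = 3.25, n = 2
h = (b - a)/n = 1.125000

Trapezoidal rule: (h/2)[f(x₀) + 2f(x₁) + 2f(x₂) + ... + f(xₙ)]

x_0 = 1.0000, f(x_0) = 1.000000, coefficient = 1
x_1 = 2.1250, f(x_1) = 20.390869, coefficient = 2
x_2 = 3.2500, f(x_2) = 111.566406, coefficient = 1

I ≈ (1.125000/2) × 153.348145 = 86.258331
Exact value: 72.318164
Error: 13.940167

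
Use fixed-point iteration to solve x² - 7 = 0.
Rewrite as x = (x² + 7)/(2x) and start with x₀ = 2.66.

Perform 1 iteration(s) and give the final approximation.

Equation: x² - 7 = 0
Fixed-point form: x = (x² + 7)/(2x)
x₀ = 2.66

x_1 = g(2.660000) = 2.645789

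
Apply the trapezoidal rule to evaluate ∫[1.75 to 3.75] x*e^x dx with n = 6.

f(x) = x*e^x
a = 1.75, b = 3.75, n = 6
h = (b - a)/n = 0.333333

Trapezoidal rule: (h/2)[f(x₀) + 2f(x₁) + 2f(x₂) + ... + f(xₙ)]

x_0 = 1.7500, f(x_0) = 10.070555, coefficient = 1
x_1 = 2.0833, f(x_1) = 16.731656, coefficient = 2
x_2 = 2.4167, f(x_2) = 27.087053, coefficient = 2
x_3 = 2.7500, f(x_3) = 43.017238, coefficient = 2
x_4 = 3.0833, f(x_4) = 67.312409, coefficient = 2
x_5 = 3.4167, f(x_5) = 104.097929, coefficient = 2
x_6 = 3.7500, f(x_6) = 159.454058, coefficient = 1

I ≈ (0.333333/2) × 686.017181 = 114.336197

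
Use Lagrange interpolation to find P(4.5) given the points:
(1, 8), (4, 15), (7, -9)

Lagrange interpolation formula:
P(x) = Σ yᵢ × Lᵢ(x)
where Lᵢ(x) = Π_{j≠i} (x - xⱼ)/(xᵢ - xⱼ)

L_0(4.5) = (4.5 - 4)/(1 - 4) × (4.5 - 7)/(1 - 7) = -0.069444
L_1(4.5) = (4.5 - 1)/(4 - 1) × (4.5 - 7)/(4 - 7) = 0.972222
L_2(4.5) = (4.5 - 1)/(7 - 1) × (4.5 - 4)/(7 - 4) = 0.097222

P(4.5) = 8×L_0(4.5) + 15×L_1(4.5) + (-9)×L_2(4.5)
P(4.5) = 13.152778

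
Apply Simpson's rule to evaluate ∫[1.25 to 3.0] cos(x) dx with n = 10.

f(x) = cos(x)
a = 1.25, b = 3.0, n = 10
h = (b - a)/n = 0.175000

Simpson's rule: (h/3)[f(x₀) + 4f(x₁) + 2f(x₂) + ... + f(xₙ)]

x_0 = 1.2500, f(x_0) = 0.315322, coefficient = 1
x_1 = 1.4250, f(x_1) = 0.145280, coefficient = 4
x_2 = 1.6000, f(x_2) = -0.029200, coefficient = 2
x_3 = 1.7750, f(x_3) = -0.202787, coefficient = 4
x_4 = 1.9500, f(x_4) = -0.370181, coefficient = 2
x_5 = 2.1250, f(x_5) = -0.526266, coefficient = 4
x_6 = 2.3000, f(x_6) = -0.666276, coefficient = 2
x_7 = 2.4750, f(x_7) = -0.785933, coefficient = 4
x_8 = 2.6500, f(x_8) = -0.881582, coefficient = 2
x_9 = 2.8250, f(x_9) = -0.950302, coefficient = 4
x_10 = 3.0000, f(x_10) = -0.989992, coefficient = 1

I ≈ (0.175000/3) × -13.849180 = -0.807869
Exact value: -0.807865
Error: 0.000004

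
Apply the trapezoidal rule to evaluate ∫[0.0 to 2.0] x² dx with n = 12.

f(x) = x²
a = 0.0, b = 2.0, n = 12
h = (b - a)/n = 0.166667

Trapezoidal rule: (h/2)[f(x₀) + 2f(x₁) + 2f(x₂) + ... + f(xₙ)]

x_0 = 0.0000, f(x_0) = 0.000000, coefficient = 1
x_1 = 0.1667, f(x_1) = 0.027778, coefficient = 2
x_2 = 0.3333, f(x_2) = 0.111111, coefficient = 2
x_3 = 0.5000, f(x_3) = 0.250000, coefficient = 2
x_4 = 0.6667, f(x_4) = 0.444444, coefficient = 2
x_5 = 0.8333, f(x_5) = 0.694444, coefficient = 2
x_6 = 1.0000, f(x_6) = 1.000000, coefficient = 2
x_7 = 1.1667, f(x_7) = 1.361111, coefficient = 2
x_8 = 1.3333, f(x_8) = 1.777778, coefficient = 2
x_9 = 1.5000, f(x_9) = 2.250000, coefficient = 2
x_10 = 1.6667, f(x_10) = 2.777778, coefficient = 2
x_11 = 1.8333, f(x_11) = 3.361111, coefficient = 2
x_12 = 2.0000, f(x_12) = 4.000000, coefficient = 1

I ≈ (0.166667/2) × 32.111111 = 2.675926
Exact value: 2.666667
Error: 0.009259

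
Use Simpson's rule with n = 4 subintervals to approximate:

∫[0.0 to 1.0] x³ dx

f(x) = x³
a = 0.0, b = 1.0, n = 4
h = (b - a)/n = 0.250000

Simpson's rule: (h/3)[f(x₀) + 4f(x₁) + 2f(x₂) + ... + f(xₙ)]

x_0 = 0.0000, f(x_0) = 0.000000, coefficient = 1
x_1 = 0.2500, f(x_1) = 0.015625, coefficient = 4
x_2 = 0.5000, f(x_2) = 0.125000, coefficient = 2
x_3 = 0.7500, f(x_3) = 0.421875, coefficient = 4
x_4 = 1.0000, f(x_4) = 1.000000, coefficient = 1

I ≈ (0.250000/3) × 3.000000 = 0.250000
Exact value: 0.250000
Error: 0.000000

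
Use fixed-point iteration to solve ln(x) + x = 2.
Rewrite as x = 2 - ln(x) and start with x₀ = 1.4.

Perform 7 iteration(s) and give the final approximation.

Equation: ln(x) + x = 2
Fixed-point form: x = 2 - ln(x)
x₀ = 1.4

x_1 = g(1.400000) = 1.663528
x_2 = g(1.663528) = 1.491059
x_3 = g(1.491059) = 1.600513
x_4 = g(1.600513) = 1.529676
x_5 = g(1.529676) = 1.574944
x_6 = g(1.574944) = 1.545780
x_7 = g(1.545780) = 1.564471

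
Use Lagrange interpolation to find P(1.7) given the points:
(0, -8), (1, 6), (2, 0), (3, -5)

Lagrange interpolation formula:
P(x) = Σ yᵢ × Lᵢ(x)
where Lᵢ(x) = Π_{j≠i} (x - xⱼ)/(xᵢ - xⱼ)

L_0(1.7) = (1.7 - 1)/(0 - 1) × (1.7 - 2)/(0 - 2) × (1.7 - 3)/(0 - 3) = -0.045500
L_1(1.7) = (1.7 - 0)/(1 - 0) × (1.7 - 2)/(1 - 2) × (1.7 - 3)/(1 - 3) = 0.331500
L_2(1.7) = (1.7 - 0)/(2 - 0) × (1.7 - 1)/(2 - 1) × (1.7 - 3)/(2 - 3) = 0.773500
L_3(1.7) = (1.7 - 0)/(3 - 0) × (1.7 - 1)/(3 - 1) × (1.7 - 2)/(3 - 2) = -0.059500

P(1.7) = (-8)×L_0(1.7) + 6×L_1(1.7) + 0×L_2(1.7) + (-5)×L_3(1.7)
P(1.7) = 2.650500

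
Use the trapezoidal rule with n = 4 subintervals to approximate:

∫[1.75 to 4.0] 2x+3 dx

f(x) = 2x+3
a = 1.75, b = 4.0, n = 4
h = (b - a)/n = 0.562500

Trapezoidal rule: (h/2)[f(x₀) + 2f(x₁) + 2f(x₂) + ... + f(xₙ)]

x_0 = 1.7500, f(x_0) = 6.500000, coefficient = 1
x_1 = 2.3125, f(x_1) = 7.625000, coefficient = 2
x_2 = 2.8750, f(x_2) = 8.750000, coefficient = 2
x_3 = 3.4375, f(x_3) = 9.875000, coefficient = 2
x_4 = 4.0000, f(x_4) = 11.000000, coefficient = 1

I ≈ (0.562500/2) × 70.000000 = 19.687500
Exact value: 19.687500
Error: 0.000000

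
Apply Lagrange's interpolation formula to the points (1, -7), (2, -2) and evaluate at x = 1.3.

Lagrange interpolation formula:
P(x) = Σ yᵢ × Lᵢ(x)
where Lᵢ(x) = Π_{j≠i} (x - xⱼ)/(xᵢ - xⱼ)

L_0(1.3) = (1.3 - 2)/(1 - 2) = 0.700000
L_1(1.3) = (1.3 - 1)/(2 - 1) = 0.300000

P(1.3) = (-7)×L_0(1.3) + (-2)×L_1(1.3)
P(1.3) = -5.500000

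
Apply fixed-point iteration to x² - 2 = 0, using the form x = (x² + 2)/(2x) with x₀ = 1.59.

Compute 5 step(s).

Equation: x² - 2 = 0
Fixed-point form: x = (x² + 2)/(2x)
x₀ = 1.59

x_1 = g(1.590000) = 1.423931
x_2 = g(1.423931) = 1.414247
x_3 = g(1.414247) = 1.414214
x_4 = g(1.414214) = 1.414214
x_5 = g(1.414214) = 1.414214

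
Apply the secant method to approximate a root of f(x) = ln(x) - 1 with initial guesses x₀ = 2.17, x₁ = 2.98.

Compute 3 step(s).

f(x) = ln(x) - 1
x₀ = 2.17, x₁ = 2.98

Secant formula: x_{n+1} = x_n - f(x_n)(x_n - x_{n-1})/(f(x_n) - f(x_{n-1}))

Iteration 1:
  f(2.170000) = -0.225273
  f(2.980000) = 0.091923
  x_2 = 2.980000 - 0.091923×(2.980000 - 2.170000)/(0.091923 - (-0.225273))
       = 2.745262
Iteration 2:
  f(2.980000) = 0.091923
  f(2.745262) = 0.009877
  x_3 = 2.745262 - 0.009877×(2.745262 - 2.980000)/(0.009877 - 0.091923)
       = 2.717005
Iteration 3:
  f(2.745262) = 0.009877
  f(2.717005) = -0.000470
  x_4 = 2.717005 - (-0.000470)×(2.717005 - 2.745262)/(-0.000470 - 0.009877)
       = 2.718288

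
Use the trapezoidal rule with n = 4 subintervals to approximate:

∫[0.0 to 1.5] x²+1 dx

f(x) = x²+1
a = 0.0, b = 1.5, n = 4
h = (b - a)/n = 0.375000

Trapezoidal rule: (h/2)[f(x₀) + 2f(x₁) + 2f(x₂) + ... + f(xₙ)]

x_0 = 0.0000, f(x_0) = 1.000000, coefficient = 1
x_1 = 0.3750, f(x_1) = 1.140625, coefficient = 2
x_2 = 0.7500, f(x_2) = 1.562500, coefficient = 2
x_3 = 1.1250, f(x_3) = 2.265625, coefficient = 2
x_4 = 1.5000, f(x_4) = 3.250000, coefficient = 1

I ≈ (0.375000/2) × 14.187500 = 2.660156
Exact value: 2.625000
Error: 0.035156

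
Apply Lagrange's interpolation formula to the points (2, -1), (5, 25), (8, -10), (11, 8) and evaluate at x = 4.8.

Lagrange interpolation formula:
P(x) = Σ yᵢ × Lᵢ(x)
where Lᵢ(x) = Π_{j≠i} (x - xⱼ)/(xᵢ - xⱼ)

L_0(4.8) = (4.8 - 5)/(2 - 5) × (4.8 - 8)/(2 - 8) × (4.8 - 11)/(2 - 11) = 0.024494
L_1(4.8) = (4.8 - 2)/(5 - 2) × (4.8 - 8)/(5 - 8) × (4.8 - 11)/(5 - 11) = 1.028741
L_2(4.8) = (4.8 - 2)/(8 - 2) × (4.8 - 5)/(8 - 5) × (4.8 - 11)/(8 - 11) = -0.064296
L_3(4.8) = (4.8 - 2)/(11 - 2) × (4.8 - 5)/(11 - 5) × (4.8 - 8)/(11 - 8) = 0.011062

P(4.8) = (-1)×L_0(4.8) + 25×L_1(4.8) + (-10)×L_2(4.8) + 8×L_3(4.8)
P(4.8) = 26.425481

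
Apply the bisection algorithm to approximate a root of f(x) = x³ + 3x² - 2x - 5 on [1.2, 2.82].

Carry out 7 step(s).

f(x) = x³ + 3x² - 2x - 5
Initial interval: [1.2, 2.82]

Iteration 1:
  c_1 = (1.200000 + 2.820000)/2 = 2.010000
  f(c_1) = f(2.010000) = 11.220901
  f(a) × f(c) < 0, new interval: [1.200000, 2.010000]
Iteration 2:
  c_2 = (1.200000 + 2.010000)/2 = 1.605000
  f(c_2) = f(1.605000) = 3.652595
  f(a) × f(c) < 0, new interval: [1.200000, 1.605000]
Iteration 3:
  c_3 = (1.200000 + 1.605000)/2 = 1.402500
  f(c_3) = f(1.402500) = 0.854745
  f(a) × f(c) < 0, new interval: [1.200000, 1.402500]
Iteration 4:
  c_4 = (1.200000 + 1.402500)/2 = 1.301250
  f(c_4) = f(1.301250) = -0.319402
  f(a) × f(c) ≥ 0, new interval: [1.301250, 1.402500]
Iteration 5:
  c_5 = (1.301250 + 1.402500)/2 = 1.351875
  f(c_5) = f(1.351875) = 0.249589
  f(a) × f(c) < 0, new interval: [1.301250, 1.351875]
Iteration 6:
  c_6 = (1.301250 + 1.351875)/2 = 1.326563
  f(c_6) = f(1.326563) = -0.039378
  f(a) × f(c) ≥ 0, new interval: [1.326563, 1.351875]
Iteration 7:
  c_7 = (1.326563 + 1.351875)/2 = 1.339219
  f(c_7) = f(1.339219) = 0.103981
  f(a) × f(c) < 0, new interval: [1.326563, 1.339219]

After 7 iteration(s), the approximation is c_7 = 1.339219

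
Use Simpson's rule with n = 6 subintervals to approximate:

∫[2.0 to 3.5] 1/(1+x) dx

f(x) = 1/(1+x)
a = 2.0, b = 3.5, n = 6
h = (b - a)/n = 0.250000

Simpson's rule: (h/3)[f(x₀) + 4f(x₁) + 2f(x₂) + ... + f(xₙ)]

x_0 = 2.0000, f(x_0) = 0.333333, coefficient = 1
x_1 = 2.2500, f(x_1) = 0.307692, coefficient = 4
x_2 = 2.5000, f(x_2) = 0.285714, coefficient = 2
x_3 = 2.7500, f(x_3) = 0.266667, coefficient = 4
x_4 = 3.0000, f(x_4) = 0.250000, coefficient = 2
x_5 = 3.2500, f(x_5) = 0.235294, coefficient = 4
x_6 = 3.5000, f(x_6) = 0.222222, coefficient = 1

I ≈ (0.250000/3) × 4.865596 = 0.405466
Exact value: 0.405465
Error: 0.000001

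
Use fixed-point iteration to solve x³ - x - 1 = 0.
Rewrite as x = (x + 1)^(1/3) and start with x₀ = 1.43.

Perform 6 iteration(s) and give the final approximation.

Equation: x³ - x - 1 = 0
Fixed-point form: x = (x + 1)^(1/3)
x₀ = 1.43

x_1 = g(1.430000) = 1.344421
x_2 = g(1.344421) = 1.328450
x_3 = g(1.328450) = 1.325426
x_4 = g(1.325426) = 1.324853
x_5 = g(1.324853) = 1.324744
x_6 = g(1.324744) = 1.324723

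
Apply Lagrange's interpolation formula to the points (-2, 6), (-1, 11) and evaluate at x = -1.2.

Lagrange interpolation formula:
P(x) = Σ yᵢ × Lᵢ(x)
where Lᵢ(x) = Π_{j≠i} (x - xⱼ)/(xᵢ - xⱼ)

L_0(-1.2) = (-1.2 - (-1))/(-2 - (-1)) = 0.200000
L_1(-1.2) = (-1.2 - (-2))/(-1 - (-2)) = 0.800000

P(-1.2) = 6×L_0(-1.2) + 11×L_1(-1.2)
P(-1.2) = 10.000000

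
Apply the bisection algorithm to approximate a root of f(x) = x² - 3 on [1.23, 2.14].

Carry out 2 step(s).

f(x) = x² - 3
Initial interval: [1.23, 2.14]

Iteration 1:
  c_1 = (1.230000 + 2.140000)/2 = 1.685000
  f(c_1) = f(1.685000) = -0.160775
  f(a) × f(c) ≥ 0, new interval: [1.685000, 2.140000]
Iteration 2:
  c_2 = (1.685000 + 2.140000)/2 = 1.912500
  f(c_2) = f(1.912500) = 0.657656
  f(a) × f(c) < 0, new interval: [1.685000, 1.912500]

After 2 iteration(s), the approximation is c_2 = 1.912500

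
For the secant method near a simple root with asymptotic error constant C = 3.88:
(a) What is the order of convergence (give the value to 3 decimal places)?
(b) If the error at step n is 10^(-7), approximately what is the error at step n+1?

(a) Secant method has superlinear convergence with order φ = (1+√5)/2 ≈ 1.618.
    This means |e_{n+1}| ≈ C|e_n|^1.618.

(b) With |e_n| = 10^(-7) and C = 3.88:
    |e_{n+1}| ≈ 3.88 × (10^(-7))^1.618 = 3.88 × 10^(-11.33)

(a) ≈ 1.618 (golden ratio); (b) |e_{n+1}| ≈ 1.831e-11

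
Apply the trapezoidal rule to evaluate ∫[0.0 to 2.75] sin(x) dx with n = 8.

f(x) = sin(x)
a = 0.0, b = 2.75, n = 8
h = (b - a)/n = 0.343750

Trapezoidal rule: (h/2)[f(x₀) + 2f(x₁) + 2f(x₂) + ... + f(xₙ)]

x_0 = 0.0000, f(x_0) = 0.000000, coefficient = 1
x_1 = 0.3438, f(x_1) = 0.337020, coefficient = 2
x_2 = 0.6875, f(x_2) = 0.634607, coefficient = 2
x_3 = 1.0312, f(x_3) = 0.857942, coefficient = 2
x_4 = 1.3750, f(x_4) = 0.980893, coefficient = 2
x_5 = 1.7188, f(x_5) = 0.989075, coefficient = 2
x_6 = 2.0625, f(x_6) = 0.881530, coefficient = 2
x_7 = 2.4062, f(x_7) = 0.670841, coefficient = 2
x_8 = 2.7500, f(x_8) = 0.381661, coefficient = 1

I ≈ (0.343750/2) × 11.085477 = 1.905316
Exact value: 1.924302
Error: 0.018986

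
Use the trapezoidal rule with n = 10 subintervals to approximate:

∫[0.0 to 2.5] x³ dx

f(x) = x³
a = 0.0, b = 2.5, n = 10
h = (b - a)/n = 0.250000

Trapezoidal rule: (h/2)[f(x₀) + 2f(x₁) + 2f(x₂) + ... + f(xₙ)]

x_0 = 0.0000, f(x_0) = 0.000000, coefficient = 1
x_1 = 0.2500, f(x_1) = 0.015625, coefficient = 2
x_2 = 0.5000, f(x_2) = 0.125000, coefficient = 2
x_3 = 0.7500, f(x_3) = 0.421875, coefficient = 2
x_4 = 1.0000, f(x_4) = 1.000000, coefficient = 2
x_5 = 1.2500, f(x_5) = 1.953125, coefficient = 2
x_6 = 1.5000, f(x_6) = 3.375000, coefficient = 2
x_7 = 1.7500, f(x_7) = 5.359375, coefficient = 2
x_8 = 2.0000, f(x_8) = 8.000000, coefficient = 2
x_9 = 2.2500, f(x_9) = 11.390625, coefficient = 2
x_10 = 2.5000, f(x_10) = 15.625000, coefficient = 1

I ≈ (0.250000/2) × 78.906250 = 9.863281
Exact value: 9.765625
Error: 0.097656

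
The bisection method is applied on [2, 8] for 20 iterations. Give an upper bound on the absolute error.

Bisection error bound: |error| ≤ (b-a)/2^n
|error| ≤ (8 - 2)/2^20 = 6/2^20
|error| ≤ 0.0000057220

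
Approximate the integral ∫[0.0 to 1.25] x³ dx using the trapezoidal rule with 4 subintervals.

f(x) = x³
a = 0.0, b = 1.25, n = 4
h = (b - a)/n = 0.312500

Trapezoidal rule: (h/2)[f(x₀) + 2f(x₁) + 2f(x₂) + ... + f(xₙ)]

x_0 = 0.0000, f(x_0) = 0.000000, coefficient = 1
x_1 = 0.3125, f(x_1) = 0.030518, coefficient = 2
x_2 = 0.6250, f(x_2) = 0.244141, coefficient = 2
x_3 = 0.9375, f(x_3) = 0.823975, coefficient = 2
x_4 = 1.2500, f(x_4) = 1.953125, coefficient = 1

I ≈ (0.312500/2) × 4.150391 = 0.648499
Exact value: 0.610352
Error: 0.038147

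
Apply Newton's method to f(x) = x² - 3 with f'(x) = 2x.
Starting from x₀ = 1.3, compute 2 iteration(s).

f(x) = x² - 3
f'(x) = 2x
x₀ = 1.3

Newton-Raphson formula: x_{n+1} = x_n - f(x_n)/f'(x_n)

Iteration 1:
  f(1.300000) = -1.310000
  f'(1.300000) = 2.600000
  x_1 = 1.300000 - (-1.310000)/2.600000 = 1.803846
Iteration 2:
  f(1.803846) = 0.253861
  f'(1.803846) = 3.607692
  x_2 = 1.803846 - 0.253861/3.607692 = 1.733480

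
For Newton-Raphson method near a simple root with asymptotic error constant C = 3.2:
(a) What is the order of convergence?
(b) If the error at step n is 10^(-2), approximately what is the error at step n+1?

(a) Newton-Raphson has quadratic (order 2) convergence near simple roots.
    This means |e_{n+1}| ≈ C|e_n|².

(b) With |e_n| = 10^(-2) and C = 3.2:
    |e_{n+1}| ≈ 3.2 × (10^(-2))² = 3.2 × 10^(-4)

(a) 2 (quadratic); (b) |e_{n+1}| ≈ 3.200e-04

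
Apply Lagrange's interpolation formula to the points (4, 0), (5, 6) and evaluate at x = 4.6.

Lagrange interpolation formula:
P(x) = Σ yᵢ × Lᵢ(x)
where Lᵢ(x) = Π_{j≠i} (x - xⱼ)/(xᵢ - xⱼ)

L_0(4.6) = (4.6 - 5)/(4 - 5) = 0.400000
L_1(4.6) = (4.6 - 4)/(5 - 4) = 0.600000

P(4.6) = 0×L_0(4.6) + 6×L_1(4.6)
P(4.6) = 3.600000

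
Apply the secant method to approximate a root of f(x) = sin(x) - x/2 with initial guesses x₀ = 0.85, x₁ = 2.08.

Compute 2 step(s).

f(x) = sin(x) - x/2
x₀ = 0.85, x₁ = 2.08

Secant formula: x_{n+1} = x_n - f(x_n)(x_n - x_{n-1})/(f(x_n) - f(x_{n-1}))

Iteration 1:
  f(0.850000) = 0.326280
  f(2.080000) = -0.166867
  x_2 = 2.080000 - (-0.166867)×(2.080000 - 0.850000)/(-0.166867 - 0.326280)
       = 1.663803
Iteration 2:
  f(2.080000) = -0.166867
  f(1.663803) = 0.163776
  x_3 = 1.663803 - 0.163776×(1.663803 - 2.080000)/(0.163776 - (-0.166867))
       = 1.869956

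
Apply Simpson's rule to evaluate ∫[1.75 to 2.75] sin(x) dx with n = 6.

f(x) = sin(x)
a = 1.75, b = 2.75, n = 6
h = (b - a)/n = 0.166667

Simpson's rule: (h/3)[f(x₀) + 4f(x₁) + 2f(x₂) + ... + f(xₙ)]

x_0 = 1.7500, f(x_0) = 0.983986, coefficient = 1
x_1 = 1.9167, f(x_1) = 0.940781, coefficient = 4
x_2 = 2.0833, f(x_2) = 0.871503, coefficient = 2
x_3 = 2.2500, f(x_3) = 0.778073, coefficient = 4
x_4 = 2.4167, f(x_4) = 0.663080, coefficient = 2
x_5 = 2.5833, f(x_5) = 0.529711, coefficient = 4
x_6 = 2.7500, f(x_6) = 0.381661, coefficient = 1

I ≈ (0.166667/3) × 13.429072 = 0.746060
Exact value: 0.746056
Error: 0.000003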